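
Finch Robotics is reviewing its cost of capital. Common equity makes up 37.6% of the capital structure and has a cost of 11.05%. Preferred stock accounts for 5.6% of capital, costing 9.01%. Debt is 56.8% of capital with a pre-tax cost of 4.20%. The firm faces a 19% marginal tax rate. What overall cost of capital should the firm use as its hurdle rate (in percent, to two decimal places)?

After-tax cost of debt = 4.2% × (1 − 19%) = 3.4020%.
WACC = 0.376 × 11.0500% + 0.056 × 9.0100% + 0.568 × 3.4020% = 6.5917%.

6.59%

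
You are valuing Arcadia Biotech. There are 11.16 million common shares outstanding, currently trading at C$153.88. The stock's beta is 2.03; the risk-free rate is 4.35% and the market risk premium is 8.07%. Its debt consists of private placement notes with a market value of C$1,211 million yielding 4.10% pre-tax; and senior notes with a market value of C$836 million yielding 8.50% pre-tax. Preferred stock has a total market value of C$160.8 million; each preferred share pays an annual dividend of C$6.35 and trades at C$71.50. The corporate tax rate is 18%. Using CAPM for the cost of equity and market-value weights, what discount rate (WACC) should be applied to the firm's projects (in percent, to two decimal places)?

Cost of equity via CAPM: Re = 4.35% + 2.03 × 8.07% = 20.7321%.
Cost of preferred: Rp = 6.35 / 71.5 = 8.8811%.
Market value of equity E = 153.88 × 11.16m = 1717.3008m.
Total capital V = 1717.3008 + 160.8 + 1211 + 836 = 3925.1008.
Equity: weight = 1717.3008/3925.1008 = 0.4375; cost = 20.7321%.
Preferred: weight = 160.8/3925.1008 = 0.0410; cost = 8.8811%.
Private placement notes: weight = 1211/3925.1008 = 0.3085; after-tax cost = 4.1% × (1 − 18%) = 3.3620%.
Senior notes: weight = 836/3925.1008 = 0.2130; after-tax cost = 8.5% × (1 − 18%) = 6.9700%.
WACC = 0.4375 × 20.7321% + 0.0410 × 8.8811% + 0.3085 × 3.3620% + 0.2130 × 6.9700% = 11.9563%.

11.96%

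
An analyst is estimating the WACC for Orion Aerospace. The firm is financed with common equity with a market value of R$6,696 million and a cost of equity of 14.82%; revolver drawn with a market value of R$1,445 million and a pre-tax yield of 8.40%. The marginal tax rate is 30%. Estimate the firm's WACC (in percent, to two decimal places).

13.23%

Total capital V = 6696 + 1445 = 8141.
Equity: weight = 6696/8141 = 0.8225; cost = 14.82%.
Revolver drawn: weight = 1445/8141 = 0.1775; after-tax cost = 8.4% × (1 − 30%) = 5.8800%.
WACC = 0.8225 × 14.8200% + 0.1775 × 5.8800% = 13.2332%.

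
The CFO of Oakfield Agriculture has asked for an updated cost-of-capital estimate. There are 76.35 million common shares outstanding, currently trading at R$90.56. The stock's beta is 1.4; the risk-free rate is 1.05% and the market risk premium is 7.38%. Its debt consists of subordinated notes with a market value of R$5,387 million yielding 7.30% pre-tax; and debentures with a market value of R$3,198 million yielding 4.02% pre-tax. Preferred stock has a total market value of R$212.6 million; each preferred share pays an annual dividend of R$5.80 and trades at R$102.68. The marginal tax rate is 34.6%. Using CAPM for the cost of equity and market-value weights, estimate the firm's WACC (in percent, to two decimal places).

7.26%

Cost of equity via CAPM: Re = 1.05% + 1.4 × 7.38% = 11.3820%.
Cost of preferred: Rp = 5.8 / 102.68 = 5.6486%.
Market value of equity E = 90.56 × 76.35m = 6914.256m.
Total capital V = 6914.256 + 212.6 + 5387 + 3198 = 15711.856.
Equity: weight = 6914.256/15711.856 = 0.4401; cost = 11.382%.
Preferred: weight = 212.6/15711.856 = 0.0135; cost = 5.6486%.
Subordinated notes: weight = 5387/15711.856 = 0.3429; after-tax cost = 7.3% × (1 − 34.6%) = 4.7742%.
Debentures: weight = 3198/15711.856 = 0.2035; after-tax cost = 4.02% × (1 − 34.6%) = 2.6291%.
WACC = 0.4401 × 11.3820% + 0.0135 × 5.6486% + 0.3429 × 4.7742% + 0.2035 × 2.6291% = 7.2573%.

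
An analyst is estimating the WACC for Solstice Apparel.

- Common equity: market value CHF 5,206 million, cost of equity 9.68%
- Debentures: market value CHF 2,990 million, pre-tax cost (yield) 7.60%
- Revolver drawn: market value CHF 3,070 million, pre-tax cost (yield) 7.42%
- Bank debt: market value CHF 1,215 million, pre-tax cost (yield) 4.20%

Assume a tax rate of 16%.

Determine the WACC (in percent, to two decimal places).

Total capital V = 5206 + 2990 + 3070 + 1215 = 12481.
Equity: weight = 5206/12481 = 0.4171; cost = 9.68%.
Debentures: weight = 2990/12481 = 0.2396; after-tax cost = 7.6% × (1 − 16%) = 6.3840%.
Revolver drawn: weight = 3070/12481 = 0.2460; after-tax cost = 7.42% × (1 − 16%) = 6.2328%.
Bank debt: weight = 1215/12481 = 0.0973; after-tax cost = 4.2% × (1 − 16%) = 3.5280%.
WACC = 0.4171 × 9.6800% + 0.2396 × 6.3840% + 0.2460 × 6.2328% + 0.0973 × 3.5280% = 7.4436%.

7.44%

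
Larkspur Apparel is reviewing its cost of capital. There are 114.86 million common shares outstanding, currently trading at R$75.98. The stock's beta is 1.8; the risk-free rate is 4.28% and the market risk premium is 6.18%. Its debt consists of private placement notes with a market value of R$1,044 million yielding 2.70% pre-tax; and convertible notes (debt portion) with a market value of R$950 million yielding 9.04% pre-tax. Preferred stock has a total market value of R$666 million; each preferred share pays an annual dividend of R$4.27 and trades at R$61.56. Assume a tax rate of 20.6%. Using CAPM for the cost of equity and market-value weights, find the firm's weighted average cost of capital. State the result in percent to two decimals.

Cost of equity via CAPM: Re = 4.28% + 1.8 × 6.18% = 15.4040%.
Cost of preferred: Rp = 4.27 / 61.56 = 6.9363%.
Market value of equity E = 75.98 × 114.86m = 8727.0628m.
Total capital V = 8727.0628 + 666 + 1044 + 950 = 11387.0628.
Equity: weight = 8727.0628/11387.0628 = 0.7664; cost = 15.404%.
Preferred: weight = 666/11387.0628 = 0.0585; cost = 6.9363%.
Private placement notes: weight = 1044/11387.0628 = 0.0917; after-tax cost = 2.7% × (1 − 20.6%) = 2.1438%.
Convertible notes (debt portion): weight = 950/11387.0628 = 0.0834; after-tax cost = 9.04% × (1 − 20.6%) = 7.1778%.
WACC = 0.7664 × 15.4040% + 0.0585 × 6.9363% + 0.0917 × 2.1438% + 0.0834 × 7.1778% = 13.0067%.

13.01%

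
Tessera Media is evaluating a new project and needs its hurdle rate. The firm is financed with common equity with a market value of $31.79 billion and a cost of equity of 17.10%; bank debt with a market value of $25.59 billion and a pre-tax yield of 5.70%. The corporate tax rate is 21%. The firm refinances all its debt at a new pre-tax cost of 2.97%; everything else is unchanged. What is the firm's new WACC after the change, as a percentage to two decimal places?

After the change:
Total capital V = 31.79 + 25.59 = 57.38.
Equity: weight = 31.79/57.38 = 0.5540; cost = 17.1%.
Bank debt: weight = 25.59/57.38 = 0.4460; after-tax cost = 2.97% × (1 − 21%) = 2.3463%.
WACC = 0.5540 × 17.1000% + 0.4460 × 2.3463% = 10.5202%.

10.52%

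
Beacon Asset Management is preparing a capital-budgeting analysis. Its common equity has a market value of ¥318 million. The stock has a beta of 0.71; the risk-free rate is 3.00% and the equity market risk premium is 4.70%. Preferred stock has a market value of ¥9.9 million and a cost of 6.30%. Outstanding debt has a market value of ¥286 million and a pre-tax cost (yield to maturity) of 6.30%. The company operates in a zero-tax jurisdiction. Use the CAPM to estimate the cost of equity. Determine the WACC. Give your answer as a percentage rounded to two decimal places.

Cost of equity via CAPM: Re = 3.0% + 0.71 × 4.7% = 6.3370%.
Total capital V = 318 + 9.9 + 286 = 613.9.
Equity: weight = 318/613.9 = 0.5180; cost = 6.337%.
Preferred: weight = 9.9/613.9 = 0.0161; cost = 6.3%.
Debt: weight = 286/613.9 = 0.4659; after-tax cost = 6.3% × (1 − 0%) = 6.3000%.
WACC = 0.5180 × 6.3370% + 0.0161 × 6.3000% + 0.4659 × 6.3000% = 6.3192%.

6.32%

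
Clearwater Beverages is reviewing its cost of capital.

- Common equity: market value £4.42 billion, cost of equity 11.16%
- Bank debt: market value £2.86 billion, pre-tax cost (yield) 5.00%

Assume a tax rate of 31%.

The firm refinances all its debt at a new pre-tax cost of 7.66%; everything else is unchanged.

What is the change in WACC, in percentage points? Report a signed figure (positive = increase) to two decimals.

Current WACC:
Total capital V = 4.42 + 2.86 = 7.28.
Equity: weight = 4.42/7.28 = 0.6071; cost = 11.16%.
Bank debt: weight = 2.86/7.28 = 0.3929; after-tax cost = 5% × (1 − 31%) = 3.4500%.
WACC = 0.6071 × 11.1600% + 0.3929 × 3.4500% = 8.1311%.
After the change:
Total capital V = 4.42 + 2.86 = 7.28.
Equity: weight = 4.42/7.28 = 0.6071; cost = 11.16%.
Bank debt: weight = 2.86/7.28 = 0.3929; after-tax cost = 7.66% × (1 − 31%) = 5.2854%.
WACC = 0.6071 × 11.1600% + 0.3929 × 5.2854% = 8.8521%.
Change in WACC = 8.8521% − 8.1311% = 0.7210 pp.

+0.72 pp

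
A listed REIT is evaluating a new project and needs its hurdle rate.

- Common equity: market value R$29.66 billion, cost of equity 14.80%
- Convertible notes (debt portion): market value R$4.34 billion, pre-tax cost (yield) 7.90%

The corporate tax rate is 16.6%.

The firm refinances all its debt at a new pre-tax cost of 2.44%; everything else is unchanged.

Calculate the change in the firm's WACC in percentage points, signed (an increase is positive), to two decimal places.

Current WACC:
Total capital V = 29.66 + 4.34 = 34.
Equity: weight = 29.66/34 = 0.8724; cost = 14.8%.
Convertible notes (debt portion): weight = 4.34/34 = 0.1276; after-tax cost = 7.9% × (1 − 16.6%) = 6.5886%.
WACC = 0.8724 × 14.8000% + 0.1276 × 6.5886% = 13.7518%.
After the change:
Total capital V = 29.66 + 4.34 = 34.
Equity: weight = 29.66/34 = 0.8724; cost = 14.8%.
Convertible notes (debt portion): weight = 4.34/34 = 0.1276; after-tax cost = 2.44% × (1 − 16.6%) = 2.0350%.
WACC = 0.8724 × 14.8000% + 0.1276 × 2.0350% = 13.1706%.
Change in WACC = 13.1706% − 13.7518% = -0.5813 pp.

-0.58 pp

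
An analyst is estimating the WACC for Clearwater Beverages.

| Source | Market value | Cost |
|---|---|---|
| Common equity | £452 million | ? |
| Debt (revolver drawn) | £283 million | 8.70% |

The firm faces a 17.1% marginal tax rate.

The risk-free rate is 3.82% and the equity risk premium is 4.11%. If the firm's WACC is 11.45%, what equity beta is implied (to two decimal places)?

2.50

Total capital V = 452 + 283 = 735.
Equity weight = 452/735 = 0.6150.
Revolver drawn weight = 283/735 = 0.3850.
Debt contribution = 0.3850 × 8.7% × (1 − 17.1%) = 2.7770%.
Required equity contribution = 11.45% − 2.7770% = 8.6730%  ⇒  Re = 14.1033%.
CAPM: 14.1033% = 3.82% + β × 4.11%  ⇒  β = 2.5020.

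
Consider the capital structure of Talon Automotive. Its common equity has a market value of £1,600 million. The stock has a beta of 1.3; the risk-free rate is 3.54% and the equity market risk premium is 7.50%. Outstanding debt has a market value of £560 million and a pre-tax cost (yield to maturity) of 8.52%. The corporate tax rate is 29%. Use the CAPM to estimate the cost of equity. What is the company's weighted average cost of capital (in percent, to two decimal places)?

11.41%

Cost of equity via CAPM: Re = 3.54% + 1.3 × 7.5% = 13.2900%.
Total capital V = 1600 + 560 = 2160.
Equity: weight = 1600/2160 = 0.7407; cost = 13.29%.
Debt: weight = 560/2160 = 0.2593; after-tax cost = 8.52% × (1 − 29%) = 6.0492%.
WACC = 0.7407 × 13.2900% + 0.2593 × 6.0492% = 11.4128%.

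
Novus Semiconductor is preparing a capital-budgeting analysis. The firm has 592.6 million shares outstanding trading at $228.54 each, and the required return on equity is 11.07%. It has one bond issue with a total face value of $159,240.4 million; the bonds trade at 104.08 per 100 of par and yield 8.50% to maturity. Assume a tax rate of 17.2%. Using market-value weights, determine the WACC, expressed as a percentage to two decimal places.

8.85%

Market value of equity E = 228.54 × 592.6m = 135432.804m. Market value of debt D = 159240.4m × 104.08/100 = 165737.40832m.
Total capital V = 135432.804 + 165737.40832 = 301170.21232.
Equity: weight = 135432.804/301170.21232 = 0.4497; cost = 11.07%.
Bonds outstanding: weight = 165737.40832/301170.21232 = 0.5503; after-tax cost = 8.5% × (1 − 17.2%) = 7.0380%.
WACC = 0.4497 × 11.0700% + 0.5503 × 7.0380% = 8.8511%.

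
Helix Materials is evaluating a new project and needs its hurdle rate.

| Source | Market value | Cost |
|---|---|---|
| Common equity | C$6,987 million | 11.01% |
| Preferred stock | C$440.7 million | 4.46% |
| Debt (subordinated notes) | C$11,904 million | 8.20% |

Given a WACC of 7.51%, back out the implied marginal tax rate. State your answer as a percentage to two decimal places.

32.09%

Total capital V = 6987 + 440.7 + 11904 = 19331.7.
Equity weight = 6987/19331.7 = 0.3614.
Preferred weight = 440.7/19331.7 = 0.0228.
Subordinated notes weight = 11904/19331.7 = 0.6158.
Equity contribution = 0.3614 × 11.01% = 3.9793%.
Preferred contribution = 0.0228 × 4.46% = 0.1017%.
Debt contribution must be 7.51% − 4.0810% = 3.4290%.
0.6158 × 8.2% × (1 − T) = 3.4290%  ⇒  (1 − T) = 0.6791.
T = 32.0902%.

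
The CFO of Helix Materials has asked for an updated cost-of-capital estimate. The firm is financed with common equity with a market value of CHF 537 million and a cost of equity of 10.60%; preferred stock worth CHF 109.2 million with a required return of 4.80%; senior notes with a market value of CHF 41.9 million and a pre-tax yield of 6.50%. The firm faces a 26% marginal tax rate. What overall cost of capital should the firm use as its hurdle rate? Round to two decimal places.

Total capital V = 537 + 109.2 + 41.9 = 688.1.
Equity: weight = 537/688.1 = 0.7804; cost = 10.6%.
Preferred: weight = 109.2/688.1 = 0.1587; cost = 4.8%.
Senior notes: weight = 41.9/688.1 = 0.0609; after-tax cost = 6.5% × (1 − 26%) = 4.8100%.
WACC = 0.7804 × 10.6000% + 0.1587 × 4.8000% + 0.0609 × 4.8100% = 9.3270%.

9.33%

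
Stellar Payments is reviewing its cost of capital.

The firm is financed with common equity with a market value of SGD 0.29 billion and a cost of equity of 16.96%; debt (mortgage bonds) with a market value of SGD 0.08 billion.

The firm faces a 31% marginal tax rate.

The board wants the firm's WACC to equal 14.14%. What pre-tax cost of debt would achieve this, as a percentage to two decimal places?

5.68%

Total capital V = 0.29 + 0.08 = 0.37.
Equity weight = 0.29/0.37 = 0.7838.
Mortgage bonds weight = 0.08/0.37 = 0.2162.
Equity contribution = 0.7838 × 16.96% = 13.2930%.
Remaining for debt = 14.14% − 13.2930% = 0.8470%.
Rd × (1 − 31%) × 0.2162 = 0.8470%  ⇒  Rd = 5.6775%.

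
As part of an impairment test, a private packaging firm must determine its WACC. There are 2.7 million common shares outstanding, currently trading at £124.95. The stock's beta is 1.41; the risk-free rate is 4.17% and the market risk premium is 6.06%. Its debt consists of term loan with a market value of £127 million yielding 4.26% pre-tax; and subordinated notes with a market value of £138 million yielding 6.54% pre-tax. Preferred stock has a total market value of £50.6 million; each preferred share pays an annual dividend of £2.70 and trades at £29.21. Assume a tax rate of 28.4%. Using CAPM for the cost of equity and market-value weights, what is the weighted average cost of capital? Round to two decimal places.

Cost of equity via CAPM: Re = 4.17% + 1.41 × 6.06% = 12.7146%.
Cost of preferred: Rp = 2.7 / 29.21 = 9.2434%.
Market value of equity E = 124.95 × 2.7m = 337.365m.
Total capital V = 337.365 + 50.6 + 127 + 138 = 652.965.
Equity: weight = 337.365/652.965 = 0.5167; cost = 12.7146%.
Preferred: weight = 50.6/652.965 = 0.0775; cost = 9.2434%.
Term loan: weight = 127/652.965 = 0.1945; after-tax cost = 4.26% × (1 − 28.4%) = 3.0502%.
Subordinated notes: weight = 138/652.965 = 0.2113; after-tax cost = 6.54% × (1 − 28.4%) = 4.6826%.
WACC = 0.5167 × 12.7146% + 0.0775 × 9.2434% + 0.1945 × 3.0502% + 0.2113 × 4.6826% = 8.8684%.

8.87%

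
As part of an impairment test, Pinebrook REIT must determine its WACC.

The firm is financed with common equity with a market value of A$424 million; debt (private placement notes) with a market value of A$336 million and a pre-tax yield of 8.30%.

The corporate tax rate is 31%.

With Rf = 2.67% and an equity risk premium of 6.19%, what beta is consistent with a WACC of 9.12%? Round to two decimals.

Total capital V = 424 + 336 = 760.
Equity weight = 424/760 = 0.5579.
Private placement notes weight = 336/760 = 0.4421.
Debt contribution = 0.4421 × 8.3% × (1 − 31%) = 2.5319%.
Required equity contribution = 9.12% − 2.5319% = 6.5881%  ⇒  Re = 11.8088%.
CAPM: 11.8088% = 2.67% + β × 6.19%  ⇒  β = 1.4764.

1.48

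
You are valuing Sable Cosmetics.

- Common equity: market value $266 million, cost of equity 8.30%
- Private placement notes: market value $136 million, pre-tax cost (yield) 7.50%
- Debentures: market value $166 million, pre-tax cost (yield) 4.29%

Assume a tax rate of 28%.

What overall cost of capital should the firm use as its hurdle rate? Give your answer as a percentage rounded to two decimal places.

6.08%

Total capital V = 266 + 136 + 166 = 568.
Equity: weight = 266/568 = 0.4683; cost = 8.3%.
Private placement notes: weight = 136/568 = 0.2394; after-tax cost = 7.5% × (1 − 28%) = 5.4000%.
Debentures: weight = 166/568 = 0.2923; after-tax cost = 4.29% × (1 − 28%) = 3.0888%.
WACC = 0.4683 × 8.3000% + 0.2394 × 5.4000% + 0.2923 × 3.0888% = 6.0826%.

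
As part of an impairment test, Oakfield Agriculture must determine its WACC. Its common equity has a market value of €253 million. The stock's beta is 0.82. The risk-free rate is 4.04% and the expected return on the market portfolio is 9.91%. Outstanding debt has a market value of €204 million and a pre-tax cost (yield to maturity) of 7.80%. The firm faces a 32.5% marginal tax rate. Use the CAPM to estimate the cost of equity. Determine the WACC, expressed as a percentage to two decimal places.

7.25%

Market risk premium = 9.91% − 4.04% = 5.87%.
Cost of equity via CAPM: Re = 4.04% + 0.82 × 5.87% = 8.8534%.
Total capital V = 253 + 204 = 457.
Equity: weight = 253/457 = 0.5536; cost = 8.8534%.
Debt: weight = 204/457 = 0.4464; after-tax cost = 7.8% × (1 − 32.5%) = 5.2650%.
WACC = 0.5536 × 8.8534% + 0.4464 × 5.2650% = 7.2516%.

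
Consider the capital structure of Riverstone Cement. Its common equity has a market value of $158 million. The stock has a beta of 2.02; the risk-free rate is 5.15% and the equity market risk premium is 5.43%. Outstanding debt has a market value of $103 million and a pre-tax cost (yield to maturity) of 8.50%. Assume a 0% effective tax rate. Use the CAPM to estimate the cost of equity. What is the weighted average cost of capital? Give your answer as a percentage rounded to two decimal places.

13.11%

Cost of equity via CAPM: Re = 5.15% + 2.02 × 5.43% = 16.1186%.
Total capital V = 158 + 103 = 261.
Equity: weight = 158/261 = 0.6054; cost = 16.1186%.
Debt: weight = 103/261 = 0.3946; after-tax cost = 8.5% × (1 − 0%) = 8.5000%.
WACC = 0.6054 × 16.1186% + 0.3946 × 8.5000% = 13.1120%.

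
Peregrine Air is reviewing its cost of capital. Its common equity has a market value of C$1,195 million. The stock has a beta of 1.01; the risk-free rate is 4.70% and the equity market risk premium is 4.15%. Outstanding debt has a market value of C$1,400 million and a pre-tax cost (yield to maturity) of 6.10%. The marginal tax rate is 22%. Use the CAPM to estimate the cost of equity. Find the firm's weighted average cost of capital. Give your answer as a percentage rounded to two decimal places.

6.66%

Cost of equity via CAPM: Re = 4.7% + 1.01 × 4.15% = 8.8915%.
Total capital V = 1195 + 1400 = 2595.
Equity: weight = 1195/2595 = 0.4605; cost = 8.8915%.
Debt: weight = 1400/2595 = 0.5395; after-tax cost = 6.1% × (1 − 22%) = 4.7580%.
WACC = 0.4605 × 8.8915% + 0.5395 × 4.7580% = 6.6615%.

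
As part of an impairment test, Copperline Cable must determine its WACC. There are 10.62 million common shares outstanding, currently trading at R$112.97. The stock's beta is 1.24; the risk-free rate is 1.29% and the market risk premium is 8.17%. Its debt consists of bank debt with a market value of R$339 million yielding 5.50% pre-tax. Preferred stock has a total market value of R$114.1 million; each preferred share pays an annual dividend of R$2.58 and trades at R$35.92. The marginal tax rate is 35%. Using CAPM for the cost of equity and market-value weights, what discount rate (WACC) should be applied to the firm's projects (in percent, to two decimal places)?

9.52%

Cost of equity via CAPM: Re = 1.29% + 1.24 × 8.17% = 11.4208%.
Cost of preferred: Rp = 2.58 / 35.92 = 7.1826%.
Market value of equity E = 112.97 × 10.62m = 1199.7414m.
Total capital V = 1199.7414 + 114.1 + 339 = 1652.8414.
Equity: weight = 1199.7414/1652.8414 = 0.7259; cost = 11.4208%.
Preferred: weight = 114.1/1652.8414 = 0.0690; cost = 7.1826%.
Bank debt: weight = 339/1652.8414 = 0.2051; after-tax cost = 5.5% × (1 − 35%) = 3.5750%.
WACC = 0.7259 × 11.4208% + 0.0690 × 7.1826% + 0.2051 × 3.5750% = 9.5190%.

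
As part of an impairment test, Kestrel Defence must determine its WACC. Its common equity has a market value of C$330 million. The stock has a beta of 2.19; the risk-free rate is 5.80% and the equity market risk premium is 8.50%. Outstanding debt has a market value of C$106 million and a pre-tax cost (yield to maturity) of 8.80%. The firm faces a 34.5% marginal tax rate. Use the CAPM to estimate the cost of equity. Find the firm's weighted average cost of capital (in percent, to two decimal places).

Cost of equity via CAPM: Re = 5.8% + 2.19 × 8.5% = 24.4150%.
Total capital V = 330 + 106 = 436.
Equity: weight = 330/436 = 0.7569; cost = 24.415%.
Debt: weight = 106/436 = 0.2431; after-tax cost = 8.8% × (1 − 34.5%) = 5.7640%.
WACC = 0.7569 × 24.4150% + 0.2431 × 5.7640% = 19.8806%.

19.88%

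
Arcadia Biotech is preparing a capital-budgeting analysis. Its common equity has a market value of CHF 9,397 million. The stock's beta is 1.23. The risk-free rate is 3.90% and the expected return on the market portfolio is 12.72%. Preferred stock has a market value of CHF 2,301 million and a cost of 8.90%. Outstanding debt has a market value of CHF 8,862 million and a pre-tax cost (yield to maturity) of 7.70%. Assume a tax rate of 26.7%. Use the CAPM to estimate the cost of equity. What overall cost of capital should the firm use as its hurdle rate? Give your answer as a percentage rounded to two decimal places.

Market risk premium = 12.72% − 3.9% = 8.82%.
Cost of equity via CAPM: Re = 3.9% + 1.23 × 8.82% = 14.7486%.
Total capital V = 9397 + 2301 + 8862 = 20560.
Equity: weight = 9397/20560 = 0.4571; cost = 14.7486%.
Preferred: weight = 2301/20560 = 0.1119; cost = 8.9%.
Debt: weight = 8862/20560 = 0.4310; after-tax cost = 7.7% × (1 − 26.7%) = 5.6441%.
WACC = 0.4571 × 14.7486% + 0.1119 × 8.9000% + 0.4310 × 5.6441% = 10.1697%.

10.17%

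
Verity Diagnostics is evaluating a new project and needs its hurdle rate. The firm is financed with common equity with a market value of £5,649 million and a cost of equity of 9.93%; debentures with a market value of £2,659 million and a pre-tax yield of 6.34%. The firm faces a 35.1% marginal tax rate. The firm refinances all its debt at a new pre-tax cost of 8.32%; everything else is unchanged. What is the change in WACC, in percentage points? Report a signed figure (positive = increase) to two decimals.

Current WACC:
Total capital V = 5649 + 2659 = 8308.
Equity: weight = 5649/8308 = 0.6799; cost = 9.93%.
Debentures: weight = 2659/8308 = 0.3201; after-tax cost = 6.34% × (1 − 35.1%) = 4.1147%.
WACC = 0.6799 × 9.9300% + 0.3201 × 4.1147% = 8.0688%.
After the change:
Total capital V = 5649 + 2659 = 8308.
Equity: weight = 5649/8308 = 0.6799; cost = 9.93%.
Debentures: weight = 2659/8308 = 0.3201; after-tax cost = 8.32% × (1 − 35.1%) = 5.3997%.
WACC = 0.6799 × 9.9300% + 0.3201 × 5.3997% = 8.4801%.
Change in WACC = 8.4801% − 8.0688% = 0.4113 pp.

+0.41 pp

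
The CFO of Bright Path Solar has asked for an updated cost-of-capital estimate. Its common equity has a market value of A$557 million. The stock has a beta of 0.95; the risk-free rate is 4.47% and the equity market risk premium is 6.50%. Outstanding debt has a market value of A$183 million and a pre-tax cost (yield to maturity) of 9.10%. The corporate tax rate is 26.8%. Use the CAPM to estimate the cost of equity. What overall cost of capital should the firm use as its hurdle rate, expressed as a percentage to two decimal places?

9.66%

Cost of equity via CAPM: Re = 4.47% + 0.95 × 6.5% = 10.6450%.
Total capital V = 557 + 183 = 740.
Equity: weight = 557/740 = 0.7527; cost = 10.645%.
Debt: weight = 183/740 = 0.2473; after-tax cost = 9.1% × (1 − 26.8%) = 6.6612%.
WACC = 0.7527 × 10.6450% + 0.2473 × 6.6612% = 9.6598%.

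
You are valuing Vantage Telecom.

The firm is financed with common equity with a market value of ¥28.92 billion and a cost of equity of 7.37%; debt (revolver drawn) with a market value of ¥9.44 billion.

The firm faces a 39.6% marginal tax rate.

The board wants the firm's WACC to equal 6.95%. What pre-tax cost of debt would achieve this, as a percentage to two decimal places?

Total capital V = 28.92 + 9.44 = 38.36.
Equity weight = 28.92/38.36 = 0.7539.
Revolver drawn weight = 9.44/38.36 = 0.2461.
Equity contribution = 0.7539 × 7.37% = 5.5563%.
Remaining for debt = 6.95% − 5.5563% = 1.3937%.
Rd × (1 − 39.6%) × 0.2461 = 1.3937%  ⇒  Rd = 9.3763%.

9.38%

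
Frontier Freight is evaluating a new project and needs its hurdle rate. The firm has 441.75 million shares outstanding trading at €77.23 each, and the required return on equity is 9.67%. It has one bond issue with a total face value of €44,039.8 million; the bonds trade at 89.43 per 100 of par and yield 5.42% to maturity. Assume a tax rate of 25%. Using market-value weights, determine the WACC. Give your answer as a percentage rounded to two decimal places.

6.67%

Market value of equity E = 77.23 × 441.75m = 34116.3525m. Market value of debt D = 44039.8m × 89.43/100 = 39384.79314m.
Total capital V = 34116.3525 + 39384.79314 = 73501.14564.
Equity: weight = 34116.3525/73501.14564 = 0.4642; cost = 9.67%.
Bonds outstanding: weight = 39384.79314/73501.14564 = 0.5358; after-tax cost = 5.42% × (1 − 25%) = 4.0650%.
WACC = 0.4642 × 9.6700% + 0.5358 × 4.0650% = 6.6666%.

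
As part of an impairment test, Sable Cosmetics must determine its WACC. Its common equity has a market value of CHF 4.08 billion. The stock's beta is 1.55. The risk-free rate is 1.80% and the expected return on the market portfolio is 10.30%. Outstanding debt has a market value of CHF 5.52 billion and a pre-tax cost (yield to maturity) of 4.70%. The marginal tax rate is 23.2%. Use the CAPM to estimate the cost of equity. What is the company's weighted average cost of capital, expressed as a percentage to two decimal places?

Market risk premium = 10.3% − 1.8% = 8.5%.
Cost of equity via CAPM: Re = 1.8% + 1.55 × 8.5% = 14.9750%.
Total capital V = 4.08 + 5.52 = 9.6.
Equity: weight = 4.08/9.6 = 0.4250; cost = 14.975%.
Debt: weight = 5.52/9.6 = 0.5750; after-tax cost = 4.7% × (1 − 23.2%) = 3.6096%.
WACC = 0.4250 × 14.9750% + 0.5750 × 3.6096% = 8.4399%.

8.44%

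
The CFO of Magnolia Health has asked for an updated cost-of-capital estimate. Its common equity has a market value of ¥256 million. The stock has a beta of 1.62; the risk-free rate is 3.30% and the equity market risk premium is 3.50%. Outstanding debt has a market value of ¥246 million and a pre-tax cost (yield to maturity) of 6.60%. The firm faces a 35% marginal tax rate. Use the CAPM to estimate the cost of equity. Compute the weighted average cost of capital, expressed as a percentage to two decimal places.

6.68%

Cost of equity via CAPM: Re = 3.3% + 1.62 × 3.5% = 8.9700%.
Total capital V = 256 + 246 = 502.
Equity: weight = 256/502 = 0.5100; cost = 8.97%.
Debt: weight = 246/502 = 0.4900; after-tax cost = 6.6% × (1 − 35%) = 4.2900%.
WACC = 0.5100 × 8.9700% + 0.4900 × 4.2900% = 6.6766%.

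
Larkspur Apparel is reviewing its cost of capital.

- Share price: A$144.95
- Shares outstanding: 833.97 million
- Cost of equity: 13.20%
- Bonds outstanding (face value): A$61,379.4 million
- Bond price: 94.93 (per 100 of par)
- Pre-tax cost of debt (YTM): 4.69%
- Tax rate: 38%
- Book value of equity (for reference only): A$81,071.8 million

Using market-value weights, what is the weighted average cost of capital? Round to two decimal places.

9.85%

Market value of equity E = 144.95 × 833.97m = 120883.9515m. Market value of debt D = 61379.4m × 94.93/100 = 58267.46442m.
Total capital V = 120883.9515 + 58267.46442 = 179151.41592.
Equity: weight = 120883.9515/179151.41592 = 0.6748; cost = 13.2%.
Bonds outstanding: weight = 58267.46442/179151.41592 = 0.3252; after-tax cost = 4.69% × (1 − 38%) = 2.9078%.
WACC = 0.6748 × 13.2000% + 0.3252 × 2.9078% = 9.8526%.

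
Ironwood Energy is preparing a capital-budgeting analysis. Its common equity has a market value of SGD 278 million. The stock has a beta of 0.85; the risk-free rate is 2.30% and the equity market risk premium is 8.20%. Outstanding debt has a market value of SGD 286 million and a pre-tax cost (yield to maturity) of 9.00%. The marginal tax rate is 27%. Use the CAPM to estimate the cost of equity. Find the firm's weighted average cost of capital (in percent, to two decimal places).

Cost of equity via CAPM: Re = 2.3% + 0.85 × 8.2% = 9.2700%.
Total capital V = 278 + 286 = 564.
Equity: weight = 278/564 = 0.4929; cost = 9.27%.
Debt: weight = 286/564 = 0.5071; after-tax cost = 9% × (1 − 27%) = 6.5700%.
WACC = 0.4929 × 9.2700% + 0.5071 × 6.5700% = 7.9009%.

7.90%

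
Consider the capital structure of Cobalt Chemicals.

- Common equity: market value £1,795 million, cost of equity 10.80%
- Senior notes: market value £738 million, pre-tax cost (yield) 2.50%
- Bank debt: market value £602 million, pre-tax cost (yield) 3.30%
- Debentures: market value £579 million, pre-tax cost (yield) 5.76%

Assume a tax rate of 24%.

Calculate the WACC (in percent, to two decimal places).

Total capital V = 1795 + 738 + 602 + 579 = 3714.
Equity: weight = 1795/3714 = 0.4833; cost = 10.8%.
Senior notes: weight = 738/3714 = 0.1987; after-tax cost = 2.5% × (1 − 24%) = 1.9000%.
Bank debt: weight = 602/3714 = 0.1621; after-tax cost = 3.3% × (1 − 24%) = 2.5080%.
Debentures: weight = 579/3714 = 0.1559; after-tax cost = 5.76% × (1 − 24%) = 4.3776%.
WACC = 0.4833 × 10.8000% + 0.1987 × 1.9000% + 0.1621 × 2.5080% + 0.1559 × 4.3776% = 6.6862%.

6.69%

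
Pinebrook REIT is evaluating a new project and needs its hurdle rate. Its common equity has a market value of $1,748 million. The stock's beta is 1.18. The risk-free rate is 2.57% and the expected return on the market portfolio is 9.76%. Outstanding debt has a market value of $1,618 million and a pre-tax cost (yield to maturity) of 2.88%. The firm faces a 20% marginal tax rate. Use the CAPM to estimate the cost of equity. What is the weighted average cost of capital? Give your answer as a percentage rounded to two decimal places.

Market risk premium = 9.76% − 2.57% = 7.19%.
Cost of equity via CAPM: Re = 2.57% + 1.18 × 7.19% = 11.0542%.
Total capital V = 1748 + 1618 = 3366.
Equity: weight = 1748/3366 = 0.5193; cost = 11.0542%.
Debt: weight = 1618/3366 = 0.4807; after-tax cost = 2.88% × (1 − 20%) = 2.3040%.
WACC = 0.5193 × 11.0542% + 0.4807 × 2.3040% = 6.8481%.

6.85%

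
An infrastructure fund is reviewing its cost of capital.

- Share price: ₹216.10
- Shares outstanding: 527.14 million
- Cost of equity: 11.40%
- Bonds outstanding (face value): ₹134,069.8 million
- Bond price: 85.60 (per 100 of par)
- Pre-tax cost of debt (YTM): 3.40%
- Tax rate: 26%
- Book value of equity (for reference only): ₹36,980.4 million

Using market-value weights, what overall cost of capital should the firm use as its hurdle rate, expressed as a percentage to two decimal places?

6.94%

Market value of equity E = 216.1 × 527.14m = 113914.954m. Market value of debt D = 134069.8m × 85.6/100 = 114763.7488m.
Total capital V = 113914.954 + 114763.7488 = 228678.7028.
Equity: weight = 113914.954/228678.7028 = 0.4981; cost = 11.4%.
Bonds outstanding: weight = 114763.7488/228678.7028 = 0.5019; after-tax cost = 3.4% × (1 − 26%) = 2.5160%.
WACC = 0.4981 × 11.4000% + 0.5019 × 2.5160% = 6.9415%.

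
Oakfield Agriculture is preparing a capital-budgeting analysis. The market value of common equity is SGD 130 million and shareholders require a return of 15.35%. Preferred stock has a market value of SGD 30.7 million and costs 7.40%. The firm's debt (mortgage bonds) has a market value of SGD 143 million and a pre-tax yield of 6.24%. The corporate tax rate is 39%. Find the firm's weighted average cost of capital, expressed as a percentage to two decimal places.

9.11%

Total capital V = 130 + 30.7 + 143 = 303.7.
Equity: weight = 130/303.7 = 0.4281; cost = 15.35%.
Preferred: weight = 30.7/303.7 = 0.1011; cost = 7.4%.
Mortgage bonds: weight = 143/303.7 = 0.4709; after-tax cost = 6.24% × (1 − 39%) = 3.8064%.
WACC = 0.4281 × 15.3500% + 0.1011 × 7.4000% + 0.4709 × 3.8064% = 9.1109%.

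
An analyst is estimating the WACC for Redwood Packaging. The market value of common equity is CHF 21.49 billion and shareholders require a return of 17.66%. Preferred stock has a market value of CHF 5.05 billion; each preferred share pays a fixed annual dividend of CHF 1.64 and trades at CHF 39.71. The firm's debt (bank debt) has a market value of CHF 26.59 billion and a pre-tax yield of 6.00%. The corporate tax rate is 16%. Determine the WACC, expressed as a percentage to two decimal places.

Cost of preferred: Rp = 1.64 / 39.71 = 4.1299%.
Total capital V = 21.49 + 5.05 + 26.59 = 53.13.
Equity: weight = 21.49/53.13 = 0.4045; cost = 17.66%.
Preferred: weight = 5.05/53.13 = 0.0950; cost = 4.1299%.
Bank debt: weight = 26.59/53.13 = 0.5005; after-tax cost = 6% × (1 − 16%) = 5.0400%.
WACC = 0.4045 × 17.6600% + 0.0950 × 4.1299% + 0.5005 × 5.0400% = 10.0580%.

10.06%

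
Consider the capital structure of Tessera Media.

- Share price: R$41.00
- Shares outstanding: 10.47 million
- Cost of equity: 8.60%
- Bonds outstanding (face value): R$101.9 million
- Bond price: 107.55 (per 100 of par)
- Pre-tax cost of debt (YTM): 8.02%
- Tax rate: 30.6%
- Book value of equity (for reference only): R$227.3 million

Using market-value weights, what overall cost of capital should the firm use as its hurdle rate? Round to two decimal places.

7.98%

Market value of equity E = 41.0 × 10.47m = 429.27m. Market value of debt D = 101.9m × 107.55/100 = 109.59345m.
Total capital V = 429.27 + 109.59345 = 538.86345.
Equity: weight = 429.27/538.86345 = 0.7966; cost = 8.6%.
Bonds outstanding: weight = 109.59345/538.86345 = 0.2034; after-tax cost = 8.02% × (1 − 30.6%) = 5.5659%.
WACC = 0.7966 × 8.6000% + 0.2034 × 5.5659% = 7.9829%.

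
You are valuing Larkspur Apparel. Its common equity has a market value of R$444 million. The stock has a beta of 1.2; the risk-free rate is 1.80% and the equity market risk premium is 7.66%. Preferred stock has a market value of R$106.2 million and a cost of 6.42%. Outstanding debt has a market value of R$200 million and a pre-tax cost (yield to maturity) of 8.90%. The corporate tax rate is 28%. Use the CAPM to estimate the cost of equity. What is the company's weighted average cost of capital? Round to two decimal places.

Cost of equity via CAPM: Re = 1.8% + 1.2 × 7.66% = 10.9920%.
Total capital V = 444 + 106.2 + 200 = 750.2.
Equity: weight = 444/750.2 = 0.5918; cost = 10.992%.
Preferred: weight = 106.2/750.2 = 0.1416; cost = 6.42%.
Debt: weight = 200/750.2 = 0.2666; after-tax cost = 8.9% × (1 − 28%) = 6.4080%.
WACC = 0.5918 × 10.9920% + 0.1416 × 6.4200% + 0.2666 × 6.4080% = 9.1227%.

9.12%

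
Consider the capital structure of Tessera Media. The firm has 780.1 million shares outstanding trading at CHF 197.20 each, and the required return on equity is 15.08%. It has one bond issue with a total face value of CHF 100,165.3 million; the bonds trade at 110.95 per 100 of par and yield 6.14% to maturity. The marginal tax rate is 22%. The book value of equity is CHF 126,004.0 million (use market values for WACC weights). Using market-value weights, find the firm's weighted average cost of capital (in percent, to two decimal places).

10.76%

Market value of equity E = 197.2 × 780.1m = 153835.72m. Market value of debt D = 100165.3m × 110.95/100 = 111133.40035m.
Total capital V = 153835.72 + 111133.40035 = 264969.12035.
Equity: weight = 153835.72/264969.12035 = 0.5806; cost = 15.08%.
Bonds outstanding: weight = 111133.40035/264969.12035 = 0.4194; after-tax cost = 6.14% × (1 − 22%) = 4.7892%.
WACC = 0.5806 × 15.0800% + 0.4194 × 4.7892% = 10.7638%.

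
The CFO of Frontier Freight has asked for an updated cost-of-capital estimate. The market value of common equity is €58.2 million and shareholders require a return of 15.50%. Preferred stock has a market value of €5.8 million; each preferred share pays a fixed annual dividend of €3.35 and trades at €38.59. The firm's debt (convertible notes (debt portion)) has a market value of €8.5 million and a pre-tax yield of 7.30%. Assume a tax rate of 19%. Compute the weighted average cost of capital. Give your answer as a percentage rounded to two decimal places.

13.83%

Cost of preferred: Rp = 3.35 / 38.59 = 8.6810%.
Total capital V = 58.2 + 5.8 + 8.5 = 72.5.
Equity: weight = 58.2/72.5 = 0.8028; cost = 15.5%.
Preferred: weight = 5.8/72.5 = 0.0800; cost = 8.681%.
Convertible notes (debt portion): weight = 8.5/72.5 = 0.1172; after-tax cost = 7.3% × (1 − 19%) = 5.9130%.
WACC = 0.8028 × 15.5000% + 0.0800 × 8.6810% + 0.1172 × 5.9130% = 13.8305%.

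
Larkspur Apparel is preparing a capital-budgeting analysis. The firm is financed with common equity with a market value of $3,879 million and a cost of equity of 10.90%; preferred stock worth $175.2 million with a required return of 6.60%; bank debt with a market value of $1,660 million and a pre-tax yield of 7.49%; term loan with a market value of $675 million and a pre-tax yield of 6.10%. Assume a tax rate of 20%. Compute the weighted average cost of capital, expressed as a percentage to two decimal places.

Total capital V = 3879 + 175.2 + 1660 + 675 = 6389.2.
Equity: weight = 3879/6389.2 = 0.6071; cost = 10.9%.
Preferred: weight = 175.2/6389.2 = 0.0274; cost = 6.6%.
Bank debt: weight = 1660/6389.2 = 0.2598; after-tax cost = 7.49% × (1 − 20%) = 5.9920%.
Term loan: weight = 675/6389.2 = 0.1056; after-tax cost = 6.1% × (1 − 20%) = 4.8800%.
WACC = 0.6071 × 10.9000% + 0.0274 × 6.6000% + 0.2598 × 5.9920% + 0.1056 × 4.8800% = 8.8709%.

8.87%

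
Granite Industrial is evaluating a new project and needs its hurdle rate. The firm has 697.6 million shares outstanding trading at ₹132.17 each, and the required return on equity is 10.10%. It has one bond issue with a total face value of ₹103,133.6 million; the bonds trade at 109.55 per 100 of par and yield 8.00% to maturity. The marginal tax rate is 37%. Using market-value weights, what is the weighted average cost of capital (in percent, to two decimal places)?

Market value of equity E = 132.17 × 697.6m = 92201.792m. Market value of debt D = 103133.6m × 109.55/100 = 112982.8588m.
Total capital V = 92201.792 + 112982.8588 = 205184.6508.
Equity: weight = 92201.792/205184.6508 = 0.4494; cost = 10.1%.
Bonds outstanding: weight = 112982.8588/205184.6508 = 0.5506; after-tax cost = 8% × (1 − 37%) = 5.0400%.
WACC = 0.4494 × 10.1000% + 0.5506 × 5.0400% = 7.3138%.

7.31%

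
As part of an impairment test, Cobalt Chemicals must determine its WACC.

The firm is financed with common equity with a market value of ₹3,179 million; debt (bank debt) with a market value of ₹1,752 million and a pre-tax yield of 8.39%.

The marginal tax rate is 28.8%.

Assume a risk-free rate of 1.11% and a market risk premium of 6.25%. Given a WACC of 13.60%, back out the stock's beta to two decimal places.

2.67

Total capital V = 3179 + 1752 = 4931.
Equity weight = 3179/4931 = 0.6447.
Bank debt weight = 1752/4931 = 0.3553.
Debt contribution = 0.3553 × 8.39% × (1 − 28.8%) = 2.1225%.
Required equity contribution = 13.6% − 2.1225% = 11.4775%  ⇒  Re = 17.8030%.
CAPM: 17.8030% = 1.11% + β × 6.25%  ⇒  β = 2.6709.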